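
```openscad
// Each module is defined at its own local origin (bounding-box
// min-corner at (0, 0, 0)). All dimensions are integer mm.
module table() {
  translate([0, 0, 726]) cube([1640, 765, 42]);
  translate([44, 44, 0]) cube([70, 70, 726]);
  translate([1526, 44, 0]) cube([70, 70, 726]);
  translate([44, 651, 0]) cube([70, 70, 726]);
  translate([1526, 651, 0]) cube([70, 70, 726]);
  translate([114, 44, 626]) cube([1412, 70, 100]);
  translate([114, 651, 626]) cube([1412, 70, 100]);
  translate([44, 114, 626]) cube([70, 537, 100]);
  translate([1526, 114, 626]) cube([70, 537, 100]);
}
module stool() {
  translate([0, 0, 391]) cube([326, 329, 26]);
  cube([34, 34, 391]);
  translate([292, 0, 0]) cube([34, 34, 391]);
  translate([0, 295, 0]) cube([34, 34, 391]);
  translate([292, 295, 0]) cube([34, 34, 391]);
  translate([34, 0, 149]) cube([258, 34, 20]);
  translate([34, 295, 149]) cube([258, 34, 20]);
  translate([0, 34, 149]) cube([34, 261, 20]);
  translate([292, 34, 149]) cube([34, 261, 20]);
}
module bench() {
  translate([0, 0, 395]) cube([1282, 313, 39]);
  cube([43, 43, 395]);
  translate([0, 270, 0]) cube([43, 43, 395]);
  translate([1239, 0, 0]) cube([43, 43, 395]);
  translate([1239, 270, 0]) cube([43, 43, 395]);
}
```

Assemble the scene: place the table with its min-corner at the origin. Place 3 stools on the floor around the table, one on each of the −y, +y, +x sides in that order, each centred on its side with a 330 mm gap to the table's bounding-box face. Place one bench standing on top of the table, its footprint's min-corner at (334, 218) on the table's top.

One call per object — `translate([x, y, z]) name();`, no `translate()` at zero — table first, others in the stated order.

table();
translate([657, -659, 0]) stool();
translate([657, 1095, 0]) stool();
translate([1970, 218, 0]) stool();
translate([334, 218, 768]) bench();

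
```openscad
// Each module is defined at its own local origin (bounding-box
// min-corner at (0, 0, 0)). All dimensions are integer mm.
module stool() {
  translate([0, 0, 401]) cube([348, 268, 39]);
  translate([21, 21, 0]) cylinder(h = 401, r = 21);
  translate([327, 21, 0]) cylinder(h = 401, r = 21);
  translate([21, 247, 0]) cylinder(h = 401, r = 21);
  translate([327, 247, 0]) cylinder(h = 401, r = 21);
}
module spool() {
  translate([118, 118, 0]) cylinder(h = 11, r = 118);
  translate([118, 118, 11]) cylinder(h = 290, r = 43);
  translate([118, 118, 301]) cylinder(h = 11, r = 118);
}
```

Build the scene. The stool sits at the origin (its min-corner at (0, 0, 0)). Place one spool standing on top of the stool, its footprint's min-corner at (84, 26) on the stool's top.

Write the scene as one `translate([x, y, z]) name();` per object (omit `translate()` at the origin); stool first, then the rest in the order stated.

stool();
translate([84, 26, 440]) spool();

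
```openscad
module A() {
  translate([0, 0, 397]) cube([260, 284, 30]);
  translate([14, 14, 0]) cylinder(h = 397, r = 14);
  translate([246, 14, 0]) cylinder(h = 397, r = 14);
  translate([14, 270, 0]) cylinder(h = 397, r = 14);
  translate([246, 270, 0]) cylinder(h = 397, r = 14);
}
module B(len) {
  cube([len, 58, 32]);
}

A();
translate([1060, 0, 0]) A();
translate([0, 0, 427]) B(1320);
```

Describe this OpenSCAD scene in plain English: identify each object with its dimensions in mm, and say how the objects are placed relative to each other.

A is a four-legged stool. The seat is 260×284 mm, 30 mm thick, top at z = 427 mm. It stands on four round legs, each 28 mm in diameter, from z = 0 to the seat underside, each leg's axis is inset half a diameter from the nearest pair of seat edges (so the leg's bounding box is flush with the corner).

B is a rectangular beam 1320 mm long (x), 58 mm deep (y), 32 mm thick (z).

The beam spans the tops of two stools placed 800 mm apart, resting at z = 427 mm.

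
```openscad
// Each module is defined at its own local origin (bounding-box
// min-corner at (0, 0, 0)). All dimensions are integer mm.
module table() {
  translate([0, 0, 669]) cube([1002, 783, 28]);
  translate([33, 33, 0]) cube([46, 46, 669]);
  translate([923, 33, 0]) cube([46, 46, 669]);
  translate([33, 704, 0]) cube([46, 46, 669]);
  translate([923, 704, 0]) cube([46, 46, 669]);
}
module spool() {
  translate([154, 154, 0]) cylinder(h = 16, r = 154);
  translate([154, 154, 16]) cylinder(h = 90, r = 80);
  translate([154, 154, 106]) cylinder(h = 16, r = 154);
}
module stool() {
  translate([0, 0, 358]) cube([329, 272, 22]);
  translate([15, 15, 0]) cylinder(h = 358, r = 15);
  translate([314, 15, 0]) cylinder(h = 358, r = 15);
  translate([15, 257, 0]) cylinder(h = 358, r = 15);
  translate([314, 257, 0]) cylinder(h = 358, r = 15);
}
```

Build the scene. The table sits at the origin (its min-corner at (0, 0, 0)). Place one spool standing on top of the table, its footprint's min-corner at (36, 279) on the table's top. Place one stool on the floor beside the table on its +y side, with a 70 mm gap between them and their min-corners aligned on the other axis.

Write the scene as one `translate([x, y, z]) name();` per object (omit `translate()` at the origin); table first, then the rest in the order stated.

table();
translate([36, 279, 697]) spool();
translate([0, 853, 0]) stool();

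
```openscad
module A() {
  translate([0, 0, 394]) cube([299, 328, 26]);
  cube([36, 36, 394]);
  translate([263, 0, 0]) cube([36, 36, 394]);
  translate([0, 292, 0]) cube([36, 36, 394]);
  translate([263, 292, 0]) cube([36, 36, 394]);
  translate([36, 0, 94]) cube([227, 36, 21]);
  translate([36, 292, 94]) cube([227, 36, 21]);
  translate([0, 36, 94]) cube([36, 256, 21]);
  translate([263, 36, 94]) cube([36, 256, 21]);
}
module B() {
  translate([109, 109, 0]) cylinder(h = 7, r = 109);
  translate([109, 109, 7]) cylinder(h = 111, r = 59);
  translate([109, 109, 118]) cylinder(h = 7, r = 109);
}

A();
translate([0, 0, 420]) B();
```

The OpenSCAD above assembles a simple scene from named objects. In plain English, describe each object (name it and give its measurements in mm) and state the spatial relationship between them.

A is a four-legged stool. The seat is a 299×328×26 mm slab whose top surface is at z = 420 mm; four square legs, each 36×36 mm in cross-section, run from the floor (z = 0) to the underside of the seat, each flush with a corner of the seat. Four stretchers, 36 mm wide and 21 mm tall, connect adjacent legs with their undersides at z = 94 mm, each running between the inner faces of the legs it joins and aligned with the legs' outer faces on the other axis.

B is a spool: two coaxial disc flanges of radius 109 mm and thickness 7 mm, joined by a core cylinder of radius 59 mm and height 111 mm. The lower flange rests on z = 0 and the three cylinders share a vertical axis.

The spool is on top of the stool.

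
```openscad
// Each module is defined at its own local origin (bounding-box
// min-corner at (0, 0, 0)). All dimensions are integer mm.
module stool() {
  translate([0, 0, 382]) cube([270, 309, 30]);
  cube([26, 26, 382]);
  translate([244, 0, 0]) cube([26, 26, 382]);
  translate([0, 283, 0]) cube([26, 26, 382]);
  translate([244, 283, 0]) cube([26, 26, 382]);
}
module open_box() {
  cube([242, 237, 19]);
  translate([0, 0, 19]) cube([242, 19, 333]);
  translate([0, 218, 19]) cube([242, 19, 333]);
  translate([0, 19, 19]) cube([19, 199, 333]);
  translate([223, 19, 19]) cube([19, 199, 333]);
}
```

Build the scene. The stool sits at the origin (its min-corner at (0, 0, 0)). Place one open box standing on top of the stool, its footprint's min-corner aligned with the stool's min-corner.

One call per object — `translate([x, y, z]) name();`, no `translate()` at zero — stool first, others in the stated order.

stool();
translate([0, 0, 412]) open_box();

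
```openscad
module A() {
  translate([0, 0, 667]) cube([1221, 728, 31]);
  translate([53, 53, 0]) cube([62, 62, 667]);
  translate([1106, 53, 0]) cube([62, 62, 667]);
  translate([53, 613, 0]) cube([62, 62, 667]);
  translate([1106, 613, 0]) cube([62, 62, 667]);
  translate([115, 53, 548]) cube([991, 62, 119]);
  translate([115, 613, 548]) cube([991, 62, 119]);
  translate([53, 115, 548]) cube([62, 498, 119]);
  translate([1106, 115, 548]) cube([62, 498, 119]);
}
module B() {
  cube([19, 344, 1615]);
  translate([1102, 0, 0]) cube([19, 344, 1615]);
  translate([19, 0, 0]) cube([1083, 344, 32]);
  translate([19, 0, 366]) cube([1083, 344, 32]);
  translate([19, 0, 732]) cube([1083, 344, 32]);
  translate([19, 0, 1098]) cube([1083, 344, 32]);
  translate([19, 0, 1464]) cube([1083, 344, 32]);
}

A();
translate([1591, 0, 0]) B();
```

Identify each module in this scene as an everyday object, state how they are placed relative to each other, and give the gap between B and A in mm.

A is a table. B is a bookshelf. The bookshelf is on the floor beside the table on its +x side. The gap between the bookshelf and the table is 370 mm.

The bookshelf's nearest face is 370 mm from the table's +x face.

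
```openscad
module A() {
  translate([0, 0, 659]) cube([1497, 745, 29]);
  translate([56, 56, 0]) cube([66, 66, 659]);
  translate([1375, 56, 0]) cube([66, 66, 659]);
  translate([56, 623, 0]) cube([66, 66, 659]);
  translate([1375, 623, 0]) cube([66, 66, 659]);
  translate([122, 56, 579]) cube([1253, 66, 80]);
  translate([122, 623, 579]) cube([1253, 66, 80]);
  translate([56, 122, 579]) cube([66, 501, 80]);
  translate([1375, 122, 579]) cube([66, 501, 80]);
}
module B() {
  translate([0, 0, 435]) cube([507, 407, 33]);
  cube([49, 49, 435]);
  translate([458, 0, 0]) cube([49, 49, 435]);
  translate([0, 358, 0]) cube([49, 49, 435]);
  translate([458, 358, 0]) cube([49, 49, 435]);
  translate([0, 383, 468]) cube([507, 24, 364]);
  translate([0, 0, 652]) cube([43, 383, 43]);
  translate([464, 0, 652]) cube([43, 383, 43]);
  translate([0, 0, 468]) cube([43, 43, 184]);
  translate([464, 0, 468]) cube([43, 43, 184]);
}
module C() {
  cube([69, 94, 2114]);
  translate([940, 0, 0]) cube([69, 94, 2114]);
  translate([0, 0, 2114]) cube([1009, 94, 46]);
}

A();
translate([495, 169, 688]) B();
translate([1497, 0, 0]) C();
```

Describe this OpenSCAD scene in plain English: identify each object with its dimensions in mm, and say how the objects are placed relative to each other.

A is a table with a 1497×745 mm rectangular top, 29 mm thick, top surface at z = 688 mm, supported by four 66×66 mm square legs, each inset 56 mm from the nearest pair of top edges, running from the floor. Four apron rails, 66 mm thick and 80 mm tall, run between adjacent legs with their top edges flush with the underside of the top and their outer faces flush with the legs' outer faces.

B is a chair: 507×407 mm seat, 33 mm thick, top at z = 468 mm, on four 49 mm square corner legs flush with the seat edges. A 24 mm thick backrest slab spans the full seat width, extending 364 mm above the seat top, its back face flush with the seat's +y edge. Two armrests of 43×43 mm section run along each side from the seat's front edge to the front of the backrest, top faces 227 mm above the seat top and outer faces flush with the seat's x-edges; a 43×43 mm post under the front of each armrest stands on the seat at the front corner.

C is a door frame. The clear opening is 871 mm wide and 2114 mm high. Two 69 mm wide jambs, 94 mm deep, stand either side of the opening from the floor to the top of the opening. A 46 mm thick head sits across the top of both jambs, spanning the full outside width of the frame.

The chair is on top of the table, centred. The door frame is against the table's +x side, with their −y faces flush.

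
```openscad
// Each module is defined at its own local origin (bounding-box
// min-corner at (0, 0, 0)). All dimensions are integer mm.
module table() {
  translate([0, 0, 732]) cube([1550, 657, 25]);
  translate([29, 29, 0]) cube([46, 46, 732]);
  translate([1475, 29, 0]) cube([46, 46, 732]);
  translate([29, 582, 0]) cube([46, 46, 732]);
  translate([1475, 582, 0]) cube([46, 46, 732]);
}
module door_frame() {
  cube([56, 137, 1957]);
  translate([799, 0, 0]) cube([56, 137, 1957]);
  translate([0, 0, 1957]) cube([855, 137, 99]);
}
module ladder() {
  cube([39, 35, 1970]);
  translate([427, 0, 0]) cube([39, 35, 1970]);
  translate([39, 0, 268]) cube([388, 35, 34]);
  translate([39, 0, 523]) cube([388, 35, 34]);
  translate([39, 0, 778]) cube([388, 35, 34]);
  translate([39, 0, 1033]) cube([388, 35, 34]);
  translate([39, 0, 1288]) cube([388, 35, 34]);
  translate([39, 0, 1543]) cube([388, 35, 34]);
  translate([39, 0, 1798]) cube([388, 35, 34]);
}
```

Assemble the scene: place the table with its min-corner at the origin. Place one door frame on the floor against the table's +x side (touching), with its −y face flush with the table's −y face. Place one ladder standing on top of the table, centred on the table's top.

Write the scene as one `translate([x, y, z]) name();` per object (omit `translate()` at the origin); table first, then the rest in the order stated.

table();
translate([1550, 0, 0]) door_frame();
translate([542, 311, 757]) ladder();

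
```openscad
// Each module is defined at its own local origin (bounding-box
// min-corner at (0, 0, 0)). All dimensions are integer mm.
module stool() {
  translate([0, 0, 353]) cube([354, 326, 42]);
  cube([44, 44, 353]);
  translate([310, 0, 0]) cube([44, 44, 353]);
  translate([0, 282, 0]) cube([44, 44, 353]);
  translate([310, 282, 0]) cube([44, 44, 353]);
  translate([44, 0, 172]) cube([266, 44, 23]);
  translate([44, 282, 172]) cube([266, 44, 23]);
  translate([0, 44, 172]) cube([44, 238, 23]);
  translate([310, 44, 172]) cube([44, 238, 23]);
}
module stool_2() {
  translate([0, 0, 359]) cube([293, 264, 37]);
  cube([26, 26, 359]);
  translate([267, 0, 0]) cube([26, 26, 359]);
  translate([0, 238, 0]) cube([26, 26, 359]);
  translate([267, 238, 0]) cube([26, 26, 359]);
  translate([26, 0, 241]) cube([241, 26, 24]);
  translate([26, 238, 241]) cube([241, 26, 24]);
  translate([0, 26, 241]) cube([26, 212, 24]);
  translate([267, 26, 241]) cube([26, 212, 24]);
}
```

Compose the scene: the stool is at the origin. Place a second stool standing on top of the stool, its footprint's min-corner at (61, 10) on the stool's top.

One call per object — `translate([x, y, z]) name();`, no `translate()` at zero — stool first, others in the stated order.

stool();
translate([61, 10, 395]) stool_2();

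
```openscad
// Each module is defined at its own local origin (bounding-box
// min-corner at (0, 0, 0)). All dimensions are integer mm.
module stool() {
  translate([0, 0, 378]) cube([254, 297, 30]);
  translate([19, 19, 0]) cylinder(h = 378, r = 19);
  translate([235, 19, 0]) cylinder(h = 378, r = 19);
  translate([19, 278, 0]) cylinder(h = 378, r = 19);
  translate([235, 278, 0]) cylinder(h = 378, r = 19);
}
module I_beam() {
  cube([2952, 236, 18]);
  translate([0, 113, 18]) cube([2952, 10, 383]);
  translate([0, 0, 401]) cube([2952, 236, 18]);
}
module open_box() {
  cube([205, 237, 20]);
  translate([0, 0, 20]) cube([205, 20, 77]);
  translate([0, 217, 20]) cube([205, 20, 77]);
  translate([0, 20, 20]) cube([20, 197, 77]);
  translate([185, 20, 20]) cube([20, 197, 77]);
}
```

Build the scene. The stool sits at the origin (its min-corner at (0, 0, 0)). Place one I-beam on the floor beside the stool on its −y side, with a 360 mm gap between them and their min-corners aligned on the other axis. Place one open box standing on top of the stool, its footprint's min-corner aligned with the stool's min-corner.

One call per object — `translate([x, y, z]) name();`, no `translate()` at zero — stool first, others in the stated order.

stool();
translate([0, -596, 0]) I_beam();
translate([0, 0, 408]) open_box();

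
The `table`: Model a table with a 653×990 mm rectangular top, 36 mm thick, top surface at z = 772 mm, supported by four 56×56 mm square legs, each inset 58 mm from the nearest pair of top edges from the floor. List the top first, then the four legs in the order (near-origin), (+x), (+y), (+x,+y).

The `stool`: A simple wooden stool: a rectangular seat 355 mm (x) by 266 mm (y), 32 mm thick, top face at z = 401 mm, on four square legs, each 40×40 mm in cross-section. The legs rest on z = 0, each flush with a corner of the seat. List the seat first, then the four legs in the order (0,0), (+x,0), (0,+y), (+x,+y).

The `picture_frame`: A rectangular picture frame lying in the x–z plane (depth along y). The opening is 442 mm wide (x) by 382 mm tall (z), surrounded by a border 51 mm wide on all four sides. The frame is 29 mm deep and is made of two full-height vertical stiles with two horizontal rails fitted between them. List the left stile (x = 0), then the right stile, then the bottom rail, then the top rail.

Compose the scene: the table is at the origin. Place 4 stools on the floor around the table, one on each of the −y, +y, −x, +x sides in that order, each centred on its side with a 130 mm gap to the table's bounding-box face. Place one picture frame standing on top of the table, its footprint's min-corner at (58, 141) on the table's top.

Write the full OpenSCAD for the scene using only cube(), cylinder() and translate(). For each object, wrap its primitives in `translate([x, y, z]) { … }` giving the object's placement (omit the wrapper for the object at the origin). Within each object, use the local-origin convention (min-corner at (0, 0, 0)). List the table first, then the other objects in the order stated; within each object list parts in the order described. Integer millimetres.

translate([0, 0, 736]) cube([653, 990, 36]);
translate([58, 58, 0]) cube([56, 56, 736]);
translate([539, 58, 0]) cube([56, 56, 736]);
translate([58, 876, 0]) cube([56, 56, 736]);
translate([539, 876, 0]) cube([56, 56, 736]);
translate([149, -396, 0]) {
  translate([0, 0, 369]) cube([355, 266, 32]);
  cube([40, 40, 369]);
  translate([315, 0, 0]) cube([40, 40, 369]);
  translate([0, 226, 0]) cube([40, 40, 369]);
  translate([315, 226, 0]) cube([40, 40, 369]);
}
translate([149, 1120, 0]) {
  translate([0, 0, 369]) cube([355, 266, 32]);
  cube([40, 40, 369]);
  translate([315, 0, 0]) cube([40, 40, 369]);
  translate([0, 226, 0]) cube([40, 40, 369]);
  translate([315, 226, 0]) cube([40, 40, 369]);
}
translate([-485, 362, 0]) {
  translate([0, 0, 369]) cube([355, 266, 32]);
  cube([40, 40, 369]);
  translate([315, 0, 0]) cube([40, 40, 369]);
  translate([0, 226, 0]) cube([40, 40, 369]);
  translate([315, 226, 0]) cube([40, 40, 369]);
}
translate([783, 362, 0]) {
  translate([0, 0, 369]) cube([355, 266, 32]);
  cube([40, 40, 369]);
  translate([315, 0, 0]) cube([40, 40, 369]);
  translate([0, 226, 0]) cube([40, 40, 369]);
  translate([315, 226, 0]) cube([40, 40, 369]);
}
translate([58, 141, 772]) {
  cube([51, 29, 484]);
  translate([493, 0, 0]) cube([51, 29, 484]);
  translate([51, 0, 0]) cube([442, 29, 51]);
  translate([51, 0, 433]) cube([442, 29, 51]);
}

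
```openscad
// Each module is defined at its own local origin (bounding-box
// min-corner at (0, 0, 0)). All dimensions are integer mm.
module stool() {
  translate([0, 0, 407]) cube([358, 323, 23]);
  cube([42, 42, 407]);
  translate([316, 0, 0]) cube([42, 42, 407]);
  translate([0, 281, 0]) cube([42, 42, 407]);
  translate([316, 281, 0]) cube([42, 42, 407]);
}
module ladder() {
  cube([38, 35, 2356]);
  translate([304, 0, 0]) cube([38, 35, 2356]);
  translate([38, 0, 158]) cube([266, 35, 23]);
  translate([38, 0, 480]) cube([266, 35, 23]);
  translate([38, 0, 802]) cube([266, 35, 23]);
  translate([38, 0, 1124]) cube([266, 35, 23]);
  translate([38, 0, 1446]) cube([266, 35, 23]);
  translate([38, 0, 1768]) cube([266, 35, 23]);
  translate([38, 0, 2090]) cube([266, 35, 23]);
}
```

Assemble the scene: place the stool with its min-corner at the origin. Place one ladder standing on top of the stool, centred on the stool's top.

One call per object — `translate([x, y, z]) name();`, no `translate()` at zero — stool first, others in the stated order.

stool();
translate([8, 144, 430]) ladder();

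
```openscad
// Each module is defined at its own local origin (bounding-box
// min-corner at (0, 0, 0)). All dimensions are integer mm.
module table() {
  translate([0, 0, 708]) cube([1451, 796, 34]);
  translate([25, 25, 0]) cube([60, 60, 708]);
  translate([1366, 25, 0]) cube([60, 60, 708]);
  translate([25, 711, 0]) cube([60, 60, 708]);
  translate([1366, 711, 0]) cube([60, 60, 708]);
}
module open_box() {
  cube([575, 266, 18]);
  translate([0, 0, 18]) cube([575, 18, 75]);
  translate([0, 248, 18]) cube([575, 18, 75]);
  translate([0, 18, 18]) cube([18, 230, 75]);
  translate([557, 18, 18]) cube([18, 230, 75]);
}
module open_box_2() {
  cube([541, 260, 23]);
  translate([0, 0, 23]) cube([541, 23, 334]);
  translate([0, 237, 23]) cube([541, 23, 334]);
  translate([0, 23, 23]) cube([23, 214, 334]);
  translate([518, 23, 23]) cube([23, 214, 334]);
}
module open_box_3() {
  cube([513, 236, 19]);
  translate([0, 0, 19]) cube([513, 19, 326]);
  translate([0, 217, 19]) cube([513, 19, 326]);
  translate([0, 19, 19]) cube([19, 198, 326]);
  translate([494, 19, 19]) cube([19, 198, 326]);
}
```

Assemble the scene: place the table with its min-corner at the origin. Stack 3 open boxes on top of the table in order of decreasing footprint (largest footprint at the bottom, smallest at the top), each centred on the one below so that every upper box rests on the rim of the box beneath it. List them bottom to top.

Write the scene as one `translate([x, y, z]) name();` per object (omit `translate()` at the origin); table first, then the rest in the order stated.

table();
translate([438, 265, 742]) open_box();
translate([455, 268, 835]) open_box_2();
translate([469, 280, 1192]) open_box_3();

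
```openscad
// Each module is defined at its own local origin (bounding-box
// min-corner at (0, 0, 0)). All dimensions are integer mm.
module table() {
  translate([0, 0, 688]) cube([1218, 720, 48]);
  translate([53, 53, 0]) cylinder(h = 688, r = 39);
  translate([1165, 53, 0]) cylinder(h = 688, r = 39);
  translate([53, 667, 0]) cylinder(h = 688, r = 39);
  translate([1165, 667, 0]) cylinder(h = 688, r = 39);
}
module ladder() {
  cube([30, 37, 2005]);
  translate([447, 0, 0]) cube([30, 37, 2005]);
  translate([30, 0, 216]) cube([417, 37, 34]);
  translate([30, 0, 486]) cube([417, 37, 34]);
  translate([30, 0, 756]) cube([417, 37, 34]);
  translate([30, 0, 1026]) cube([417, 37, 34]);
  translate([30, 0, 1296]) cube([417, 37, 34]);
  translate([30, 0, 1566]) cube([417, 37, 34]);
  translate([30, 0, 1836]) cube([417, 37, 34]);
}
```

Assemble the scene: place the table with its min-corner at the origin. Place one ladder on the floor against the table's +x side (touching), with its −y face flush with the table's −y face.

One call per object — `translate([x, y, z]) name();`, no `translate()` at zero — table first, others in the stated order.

table();
translate([1218, 0, 0]) ladder();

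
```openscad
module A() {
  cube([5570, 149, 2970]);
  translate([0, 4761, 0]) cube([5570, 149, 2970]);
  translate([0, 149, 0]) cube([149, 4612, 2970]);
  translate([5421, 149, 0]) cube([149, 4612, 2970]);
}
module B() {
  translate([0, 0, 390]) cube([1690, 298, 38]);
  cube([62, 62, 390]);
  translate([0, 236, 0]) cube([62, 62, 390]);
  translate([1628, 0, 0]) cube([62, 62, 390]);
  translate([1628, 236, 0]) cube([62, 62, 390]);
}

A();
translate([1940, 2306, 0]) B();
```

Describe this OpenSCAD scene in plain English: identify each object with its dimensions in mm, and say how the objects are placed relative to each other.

A is the wall frame of a small rectangular building: four walls, each 2970 mm tall and 149 mm thick, enclosing a footprint 5570 mm (x) by 4910 mm (y) outside-to-outside, with no floor or roof. The front and back walls (the −y and +y sides) span the full width; the two side walls fit between them.

B is a long wooden bench with a 1690 mm (x) × 298 mm (y) seat, 38 mm thick, its top surface 428 mm above the floor. Four 62 mm square legs at the seat corners, flush with the edges, run from z = 0 to the seat underside.

The bench sits inside the house frame, centred.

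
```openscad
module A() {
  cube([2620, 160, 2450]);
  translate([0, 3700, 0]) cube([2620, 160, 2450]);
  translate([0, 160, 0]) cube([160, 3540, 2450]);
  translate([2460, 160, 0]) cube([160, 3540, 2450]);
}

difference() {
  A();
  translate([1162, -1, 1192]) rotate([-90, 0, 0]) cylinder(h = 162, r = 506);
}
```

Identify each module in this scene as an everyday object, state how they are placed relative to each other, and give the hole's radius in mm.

A is a house frame. The house frame has a circular hole through its front wall. The hole's radius is 506 mm.

The subtracted cylinder has r = 506 mm.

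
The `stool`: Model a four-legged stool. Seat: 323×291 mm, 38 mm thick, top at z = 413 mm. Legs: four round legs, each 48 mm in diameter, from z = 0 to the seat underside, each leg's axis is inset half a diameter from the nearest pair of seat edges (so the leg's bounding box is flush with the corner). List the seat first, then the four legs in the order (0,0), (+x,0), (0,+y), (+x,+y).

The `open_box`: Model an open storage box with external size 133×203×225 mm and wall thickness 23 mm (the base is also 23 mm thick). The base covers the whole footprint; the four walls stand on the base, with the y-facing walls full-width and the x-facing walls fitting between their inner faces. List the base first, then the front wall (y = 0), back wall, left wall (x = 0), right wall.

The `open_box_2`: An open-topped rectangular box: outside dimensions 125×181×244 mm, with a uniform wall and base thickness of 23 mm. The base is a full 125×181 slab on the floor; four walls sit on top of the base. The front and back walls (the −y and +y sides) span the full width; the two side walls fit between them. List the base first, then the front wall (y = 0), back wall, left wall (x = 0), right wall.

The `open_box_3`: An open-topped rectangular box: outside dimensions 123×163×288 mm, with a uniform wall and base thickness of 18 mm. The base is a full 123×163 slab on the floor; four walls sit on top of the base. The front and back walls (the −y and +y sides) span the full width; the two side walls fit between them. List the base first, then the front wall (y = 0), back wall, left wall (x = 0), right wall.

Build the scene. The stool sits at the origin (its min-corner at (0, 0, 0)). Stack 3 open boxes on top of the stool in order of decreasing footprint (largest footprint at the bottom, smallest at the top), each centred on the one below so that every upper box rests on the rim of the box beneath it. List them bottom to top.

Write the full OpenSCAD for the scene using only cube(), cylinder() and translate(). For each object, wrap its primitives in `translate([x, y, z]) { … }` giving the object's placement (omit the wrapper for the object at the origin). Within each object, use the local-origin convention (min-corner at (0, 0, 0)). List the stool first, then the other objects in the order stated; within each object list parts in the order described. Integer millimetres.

translate([0, 0, 375]) cube([323, 291, 38]);
translate([24, 24, 0]) cylinder(h = 375, r = 24);
translate([299, 24, 0]) cylinder(h = 375, r = 24);
translate([24, 267, 0]) cylinder(h = 375, r = 24);
translate([299, 267, 0]) cylinder(h = 375, r = 24);
translate([95, 44, 413]) {
  cube([133, 203, 23]);
  translate([0, 0, 23]) cube([133, 23, 202]);
  translate([0, 180, 23]) cube([133, 23, 202]);
  translate([0, 23, 23]) cube([23, 157, 202]);
  translate([110, 23, 23]) cube([23, 157, 202]);
}
translate([99, 55, 638]) {
  cube([125, 181, 23]);
  translate([0, 0, 23]) cube([125, 23, 221]);
  translate([0, 158, 23]) cube([125, 23, 221]);
  translate([0, 23, 23]) cube([23, 135, 221]);
  translate([102, 23, 23]) cube([23, 135, 221]);
}
translate([100, 64, 882]) {
  cube([123, 163, 18]);
  translate([0, 0, 18]) cube([123, 18, 270]);
  translate([0, 145, 18]) cube([123, 18, 270]);
  translate([0, 18, 18]) cube([18, 127, 270]);
  translate([105, 18, 18]) cube([18, 127, 270]);
}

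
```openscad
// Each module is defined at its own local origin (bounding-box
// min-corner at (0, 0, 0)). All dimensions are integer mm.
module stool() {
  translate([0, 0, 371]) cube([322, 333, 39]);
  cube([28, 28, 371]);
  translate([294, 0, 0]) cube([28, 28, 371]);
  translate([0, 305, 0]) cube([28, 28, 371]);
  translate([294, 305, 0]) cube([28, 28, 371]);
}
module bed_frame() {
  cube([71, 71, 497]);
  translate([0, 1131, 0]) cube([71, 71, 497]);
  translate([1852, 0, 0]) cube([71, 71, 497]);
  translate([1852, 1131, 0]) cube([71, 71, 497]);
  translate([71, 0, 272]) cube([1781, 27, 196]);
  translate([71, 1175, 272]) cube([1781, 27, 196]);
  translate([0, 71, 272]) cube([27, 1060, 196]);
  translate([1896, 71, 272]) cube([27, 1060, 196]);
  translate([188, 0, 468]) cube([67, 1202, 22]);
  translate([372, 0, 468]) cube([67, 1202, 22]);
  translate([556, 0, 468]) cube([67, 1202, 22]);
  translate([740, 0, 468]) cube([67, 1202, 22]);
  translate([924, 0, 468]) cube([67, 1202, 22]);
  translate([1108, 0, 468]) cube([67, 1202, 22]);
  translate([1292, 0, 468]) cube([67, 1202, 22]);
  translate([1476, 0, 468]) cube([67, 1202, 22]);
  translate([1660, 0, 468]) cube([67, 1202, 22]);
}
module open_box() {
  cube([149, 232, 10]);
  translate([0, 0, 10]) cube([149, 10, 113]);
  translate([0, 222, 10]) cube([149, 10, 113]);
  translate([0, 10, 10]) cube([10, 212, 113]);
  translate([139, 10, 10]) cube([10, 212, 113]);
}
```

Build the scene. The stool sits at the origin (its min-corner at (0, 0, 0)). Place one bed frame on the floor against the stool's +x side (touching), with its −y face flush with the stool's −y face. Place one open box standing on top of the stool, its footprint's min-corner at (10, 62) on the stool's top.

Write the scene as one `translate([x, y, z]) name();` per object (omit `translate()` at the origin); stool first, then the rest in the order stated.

stool();
translate([322, 0, 0]) bed_frame();
translate([10, 62, 410]) open_box();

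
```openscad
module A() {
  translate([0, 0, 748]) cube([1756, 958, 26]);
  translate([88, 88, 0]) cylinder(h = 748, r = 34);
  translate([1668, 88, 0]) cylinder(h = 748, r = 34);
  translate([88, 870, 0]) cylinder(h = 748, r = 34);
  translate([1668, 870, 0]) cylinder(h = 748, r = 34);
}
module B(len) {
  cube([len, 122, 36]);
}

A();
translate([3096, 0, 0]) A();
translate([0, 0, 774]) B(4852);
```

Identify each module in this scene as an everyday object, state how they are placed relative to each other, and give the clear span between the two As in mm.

Second table starts at x = 3096; first ends at x = 1756; clear span = 3096 − 1756 = 1340 mm.

A is a table. B is a beam. A beam spans the tops of two tables. The clear span between the two tables is 1340 mm.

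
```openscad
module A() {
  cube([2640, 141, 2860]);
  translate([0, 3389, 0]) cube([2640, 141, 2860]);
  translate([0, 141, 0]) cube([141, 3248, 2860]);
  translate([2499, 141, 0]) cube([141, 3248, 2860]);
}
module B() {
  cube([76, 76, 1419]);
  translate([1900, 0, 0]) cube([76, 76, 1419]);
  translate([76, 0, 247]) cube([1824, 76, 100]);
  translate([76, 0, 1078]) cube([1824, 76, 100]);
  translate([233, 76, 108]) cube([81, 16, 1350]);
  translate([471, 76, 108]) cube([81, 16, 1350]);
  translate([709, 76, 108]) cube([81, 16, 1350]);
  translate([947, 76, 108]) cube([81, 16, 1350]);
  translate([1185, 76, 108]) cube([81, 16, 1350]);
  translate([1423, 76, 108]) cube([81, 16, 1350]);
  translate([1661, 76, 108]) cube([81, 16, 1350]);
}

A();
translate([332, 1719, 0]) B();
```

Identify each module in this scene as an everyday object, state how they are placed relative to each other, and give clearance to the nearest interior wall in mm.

Clearances: x = 191, y = 1578; minimum 191 mm.

A is a house frame. B is a fence section. The fence section sits inside the house frame, centred. The clearance to the nearest interior wall is 191 mm.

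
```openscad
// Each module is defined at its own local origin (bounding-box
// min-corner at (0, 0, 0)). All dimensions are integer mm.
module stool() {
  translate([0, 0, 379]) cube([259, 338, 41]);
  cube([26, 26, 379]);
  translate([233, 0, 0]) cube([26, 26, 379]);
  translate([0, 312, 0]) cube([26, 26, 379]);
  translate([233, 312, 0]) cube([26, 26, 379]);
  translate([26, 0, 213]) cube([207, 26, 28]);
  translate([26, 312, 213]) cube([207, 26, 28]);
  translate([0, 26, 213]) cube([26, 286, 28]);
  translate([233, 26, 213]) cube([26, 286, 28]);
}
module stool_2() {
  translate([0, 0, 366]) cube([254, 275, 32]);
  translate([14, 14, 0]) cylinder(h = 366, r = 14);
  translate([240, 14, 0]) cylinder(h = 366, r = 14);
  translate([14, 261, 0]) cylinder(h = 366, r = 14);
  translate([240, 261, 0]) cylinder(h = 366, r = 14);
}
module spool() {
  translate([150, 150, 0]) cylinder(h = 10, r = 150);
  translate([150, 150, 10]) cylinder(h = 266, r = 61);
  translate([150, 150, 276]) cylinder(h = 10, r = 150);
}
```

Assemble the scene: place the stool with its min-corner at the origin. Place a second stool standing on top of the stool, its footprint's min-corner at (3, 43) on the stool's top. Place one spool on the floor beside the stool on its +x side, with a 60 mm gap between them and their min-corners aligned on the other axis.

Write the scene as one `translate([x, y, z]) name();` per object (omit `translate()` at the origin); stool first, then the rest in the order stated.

stool();
translate([3, 43, 420]) stool_2();
translate([319, 0, 0]) spool();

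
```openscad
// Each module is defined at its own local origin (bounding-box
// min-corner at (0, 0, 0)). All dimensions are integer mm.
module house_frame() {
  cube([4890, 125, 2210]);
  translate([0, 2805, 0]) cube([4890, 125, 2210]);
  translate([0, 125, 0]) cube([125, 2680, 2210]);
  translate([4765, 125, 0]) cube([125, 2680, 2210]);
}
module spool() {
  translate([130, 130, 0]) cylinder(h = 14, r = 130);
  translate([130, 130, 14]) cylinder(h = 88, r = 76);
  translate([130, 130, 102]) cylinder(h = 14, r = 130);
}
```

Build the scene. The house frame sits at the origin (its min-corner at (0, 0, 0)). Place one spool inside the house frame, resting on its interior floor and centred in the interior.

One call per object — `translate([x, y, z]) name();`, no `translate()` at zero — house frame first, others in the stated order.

house_frame();
translate([2315, 1335, 0]) spool();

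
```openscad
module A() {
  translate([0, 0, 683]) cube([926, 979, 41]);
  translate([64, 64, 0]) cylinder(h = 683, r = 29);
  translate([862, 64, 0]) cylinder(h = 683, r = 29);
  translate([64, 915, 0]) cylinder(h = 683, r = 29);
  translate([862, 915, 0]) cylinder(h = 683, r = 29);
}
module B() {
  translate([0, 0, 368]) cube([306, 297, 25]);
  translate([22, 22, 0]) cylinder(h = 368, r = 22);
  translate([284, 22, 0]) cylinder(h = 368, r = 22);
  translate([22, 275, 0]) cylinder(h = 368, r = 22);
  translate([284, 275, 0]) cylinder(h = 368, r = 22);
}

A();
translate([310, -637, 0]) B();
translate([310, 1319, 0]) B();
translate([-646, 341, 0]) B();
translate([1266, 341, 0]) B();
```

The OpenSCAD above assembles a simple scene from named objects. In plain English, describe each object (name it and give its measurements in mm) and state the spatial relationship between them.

A is a rectangular dining table. The top is 926×979×41 mm with its upper surface at z = 724 mm. It stands on four round legs of 58 mm diameter, each leg's bounding box inset 35 mm from the nearest pair of top edges, running from the floor to the underside of the top.

B is a four-legged stool. The seat is a 306×297×25 mm slab whose top surface is at z = 393 mm; four round legs, each 44 mm in diameter, run from the floor (z = 0) to the underside of the seat, each leg's axis is inset half a diameter from the nearest pair of seat edges (so the leg's bounding box is flush with the corner).

Four stools sit around the table at the −y, +y, −x, +x sides.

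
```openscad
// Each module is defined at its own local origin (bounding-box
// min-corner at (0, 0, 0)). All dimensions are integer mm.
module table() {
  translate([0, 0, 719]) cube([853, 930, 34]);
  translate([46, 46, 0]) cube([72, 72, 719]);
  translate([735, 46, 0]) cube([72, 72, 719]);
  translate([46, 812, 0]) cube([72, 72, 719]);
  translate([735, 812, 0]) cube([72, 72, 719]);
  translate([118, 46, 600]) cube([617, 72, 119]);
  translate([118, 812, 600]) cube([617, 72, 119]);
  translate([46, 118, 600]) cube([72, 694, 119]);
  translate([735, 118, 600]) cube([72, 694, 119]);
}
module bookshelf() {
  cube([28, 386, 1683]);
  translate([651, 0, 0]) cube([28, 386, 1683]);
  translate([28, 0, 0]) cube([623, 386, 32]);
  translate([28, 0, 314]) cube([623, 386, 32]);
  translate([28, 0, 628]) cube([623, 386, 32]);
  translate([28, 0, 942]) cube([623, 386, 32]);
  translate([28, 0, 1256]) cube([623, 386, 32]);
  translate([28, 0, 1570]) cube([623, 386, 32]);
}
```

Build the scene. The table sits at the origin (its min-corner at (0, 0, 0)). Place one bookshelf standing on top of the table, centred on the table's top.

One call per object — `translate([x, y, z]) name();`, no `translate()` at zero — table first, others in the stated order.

table();
translate([87, 272, 753]) bookshelf();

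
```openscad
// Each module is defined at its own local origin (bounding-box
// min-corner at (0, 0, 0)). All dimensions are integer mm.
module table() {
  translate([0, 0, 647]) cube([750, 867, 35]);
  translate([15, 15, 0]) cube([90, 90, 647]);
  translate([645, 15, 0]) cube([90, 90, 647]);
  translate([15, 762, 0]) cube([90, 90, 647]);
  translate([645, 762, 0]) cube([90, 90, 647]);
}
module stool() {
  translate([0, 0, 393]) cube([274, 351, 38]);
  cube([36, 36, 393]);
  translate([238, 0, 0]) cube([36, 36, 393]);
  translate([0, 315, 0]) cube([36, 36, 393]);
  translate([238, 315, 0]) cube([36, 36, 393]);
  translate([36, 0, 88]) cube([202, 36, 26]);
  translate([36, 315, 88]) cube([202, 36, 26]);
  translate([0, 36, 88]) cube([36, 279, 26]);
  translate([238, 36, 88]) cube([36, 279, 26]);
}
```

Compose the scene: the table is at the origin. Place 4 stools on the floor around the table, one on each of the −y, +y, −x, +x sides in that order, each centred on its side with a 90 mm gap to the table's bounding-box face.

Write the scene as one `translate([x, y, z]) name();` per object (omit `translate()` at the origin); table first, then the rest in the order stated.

table();
translate([238, -441, 0]) stool();
translate([238, 957, 0]) stool();
translate([-364, 258, 0]) stool();
translate([840, 258, 0]) stool();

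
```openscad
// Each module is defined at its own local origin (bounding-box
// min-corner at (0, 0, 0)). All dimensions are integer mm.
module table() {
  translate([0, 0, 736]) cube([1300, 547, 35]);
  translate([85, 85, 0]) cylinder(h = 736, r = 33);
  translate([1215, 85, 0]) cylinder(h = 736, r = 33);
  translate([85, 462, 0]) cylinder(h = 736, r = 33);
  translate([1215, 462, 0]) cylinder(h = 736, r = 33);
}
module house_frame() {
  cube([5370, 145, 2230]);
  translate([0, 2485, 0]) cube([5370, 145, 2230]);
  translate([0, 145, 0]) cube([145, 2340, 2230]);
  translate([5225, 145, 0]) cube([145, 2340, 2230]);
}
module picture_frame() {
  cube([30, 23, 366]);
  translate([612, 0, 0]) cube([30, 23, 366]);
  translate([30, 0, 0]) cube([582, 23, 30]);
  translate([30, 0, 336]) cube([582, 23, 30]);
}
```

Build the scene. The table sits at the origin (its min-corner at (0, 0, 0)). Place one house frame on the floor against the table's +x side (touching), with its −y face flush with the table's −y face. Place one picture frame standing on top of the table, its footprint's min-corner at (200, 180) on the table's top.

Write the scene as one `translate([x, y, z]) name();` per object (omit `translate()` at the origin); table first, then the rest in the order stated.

table();
translate([1300, 0, 0]) house_frame();
translate([200, 180, 771]) picture_frame();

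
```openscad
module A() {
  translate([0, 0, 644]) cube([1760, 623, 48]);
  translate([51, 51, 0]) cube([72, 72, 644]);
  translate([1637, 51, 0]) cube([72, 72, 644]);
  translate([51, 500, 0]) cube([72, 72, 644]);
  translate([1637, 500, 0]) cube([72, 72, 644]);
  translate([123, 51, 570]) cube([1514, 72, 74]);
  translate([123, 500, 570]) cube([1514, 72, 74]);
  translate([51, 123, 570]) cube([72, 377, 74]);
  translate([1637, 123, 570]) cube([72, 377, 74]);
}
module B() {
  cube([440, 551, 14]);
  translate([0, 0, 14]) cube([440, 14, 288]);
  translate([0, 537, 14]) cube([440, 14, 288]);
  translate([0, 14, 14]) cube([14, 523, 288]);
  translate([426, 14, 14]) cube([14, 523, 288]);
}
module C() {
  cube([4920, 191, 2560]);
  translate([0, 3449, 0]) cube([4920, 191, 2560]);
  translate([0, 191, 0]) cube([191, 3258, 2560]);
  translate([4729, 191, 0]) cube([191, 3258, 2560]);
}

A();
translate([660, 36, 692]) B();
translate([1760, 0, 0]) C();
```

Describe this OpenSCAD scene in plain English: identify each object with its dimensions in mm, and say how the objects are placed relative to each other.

A is a table: top 1760 mm (x) × 623 mm (y), 48 mm thick, upper face at z = 692 mm, on four 72×72 mm square legs, each inset 51 mm from the nearest pair of top edges, running from z = 0 to the bottom of the top. Four apron rails, 72 mm thick and 74 mm tall, run between adjacent legs with their top edges flush with the underside of the top and their outer faces flush with the legs' outer faces.

B is an open storage box with external size 440×551×302 mm and wall thickness 14 mm (the base is also 14 mm thick). The base covers the whole footprint; the four walls stand on the base, with the y-facing walls full-width and the x-facing walls fitting between their inner faces.

C is a box-shaped house frame (walls only): outside footprint 4920×3640 mm, wall height 2560 mm, wall thickness 191 mm. The two y-facing walls run the full x-width; the two x-facing walls fit between the inner faces of the y-facing walls.

The open box is on top of the table, centred. The house frame is against the table's +x side, with their −y faces flush.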